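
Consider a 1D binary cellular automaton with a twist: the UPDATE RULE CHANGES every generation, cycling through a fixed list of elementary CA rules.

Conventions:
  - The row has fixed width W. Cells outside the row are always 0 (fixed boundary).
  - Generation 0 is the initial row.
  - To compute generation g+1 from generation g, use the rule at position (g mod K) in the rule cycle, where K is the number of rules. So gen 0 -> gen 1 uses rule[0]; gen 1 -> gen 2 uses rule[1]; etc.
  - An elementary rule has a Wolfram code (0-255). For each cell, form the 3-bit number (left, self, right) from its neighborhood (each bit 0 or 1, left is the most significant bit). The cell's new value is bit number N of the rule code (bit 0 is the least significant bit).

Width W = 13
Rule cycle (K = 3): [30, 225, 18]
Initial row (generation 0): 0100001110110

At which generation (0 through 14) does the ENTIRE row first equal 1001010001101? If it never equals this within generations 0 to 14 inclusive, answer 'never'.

Gen 0: 0100001110110
Gen 1 (rule 30): 1110011000101
Gen 2 (rule 225): 0110001010010
Gen 3 (rule 18): 1001010001101
Gen 4 (rule 30): 1111011011001
Gen 5 (rule 225): 0111101101000
Gen 6 (rule 18): 1000000000100
Gen 7 (rule 30): 1100000001110
Gen 8 (rule 225): 0101111100110
Gen 9 (rule 18): 1000000011001
Gen 10 (rule 30): 1100000110111
Gen 11 (rule 225): 0101110011011
Gen 12 (rule 18): 1000001100000
Gen 13 (rule 30): 1100011010000
Gen 14 (rule 225): 0101001100111

Answer: 3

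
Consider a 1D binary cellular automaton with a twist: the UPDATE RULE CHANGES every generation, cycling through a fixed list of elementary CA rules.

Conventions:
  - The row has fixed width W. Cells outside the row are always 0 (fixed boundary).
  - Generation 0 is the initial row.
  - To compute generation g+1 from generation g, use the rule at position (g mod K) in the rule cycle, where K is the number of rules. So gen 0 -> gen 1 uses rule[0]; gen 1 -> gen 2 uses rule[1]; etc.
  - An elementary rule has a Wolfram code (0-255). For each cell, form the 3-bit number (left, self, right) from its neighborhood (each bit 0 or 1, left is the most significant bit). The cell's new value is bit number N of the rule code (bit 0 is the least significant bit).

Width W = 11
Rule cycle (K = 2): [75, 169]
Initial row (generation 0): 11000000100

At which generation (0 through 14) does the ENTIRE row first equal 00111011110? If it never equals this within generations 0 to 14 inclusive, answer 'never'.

Gen 0: 11000000100
Gen 1 (rule 75): 11011111001
Gen 2 (rule 169): 10111110000
Gen 3 (rule 75): 00100010111
Gen 4 (rule 169): 10001001110
Gen 5 (rule 75): 00110011010
Gen 6 (rule 169): 10100010100
Gen 7 (rule 75): 00001100001
Gen 8 (rule 169): 11101001100
Gen 9 (rule 75): 10100011101
Gen 10 (rule 169): 01001011010
Gen 11 (rule 75): 10010011000
Gen 12 (rule 169): 00000010011
Gen 13 (rule 75): 11111100111
Gen 14 (rule 169): 11111000110

Answer: never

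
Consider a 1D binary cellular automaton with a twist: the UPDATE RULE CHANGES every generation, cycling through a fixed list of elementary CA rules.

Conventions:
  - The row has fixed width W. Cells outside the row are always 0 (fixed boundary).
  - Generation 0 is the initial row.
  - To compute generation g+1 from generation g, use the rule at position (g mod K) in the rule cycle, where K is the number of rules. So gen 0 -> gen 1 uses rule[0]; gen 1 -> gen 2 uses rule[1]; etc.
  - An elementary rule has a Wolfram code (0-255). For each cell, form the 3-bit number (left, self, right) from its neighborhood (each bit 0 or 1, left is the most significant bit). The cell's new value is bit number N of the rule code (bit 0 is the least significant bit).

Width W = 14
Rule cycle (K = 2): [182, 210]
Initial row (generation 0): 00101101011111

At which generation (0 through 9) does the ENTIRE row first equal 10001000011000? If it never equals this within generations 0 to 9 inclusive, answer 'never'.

Gen 0: 00101101011111
Gen 1 (rule 182): 01110011101110
Gen 2 (rule 210): 10111101100111
Gen 3 (rule 182): 11011010011010
Gen 4 (rule 210): 01001001101001
Gen 5 (rule 182): 11111110011111
Gen 6 (rule 210): 01111111101111
Gen 7 (rule 182): 10111111010110
Gen 8 (rule 210): 00011111000011
Gen 9 (rule 182): 00101110100100

Answer: never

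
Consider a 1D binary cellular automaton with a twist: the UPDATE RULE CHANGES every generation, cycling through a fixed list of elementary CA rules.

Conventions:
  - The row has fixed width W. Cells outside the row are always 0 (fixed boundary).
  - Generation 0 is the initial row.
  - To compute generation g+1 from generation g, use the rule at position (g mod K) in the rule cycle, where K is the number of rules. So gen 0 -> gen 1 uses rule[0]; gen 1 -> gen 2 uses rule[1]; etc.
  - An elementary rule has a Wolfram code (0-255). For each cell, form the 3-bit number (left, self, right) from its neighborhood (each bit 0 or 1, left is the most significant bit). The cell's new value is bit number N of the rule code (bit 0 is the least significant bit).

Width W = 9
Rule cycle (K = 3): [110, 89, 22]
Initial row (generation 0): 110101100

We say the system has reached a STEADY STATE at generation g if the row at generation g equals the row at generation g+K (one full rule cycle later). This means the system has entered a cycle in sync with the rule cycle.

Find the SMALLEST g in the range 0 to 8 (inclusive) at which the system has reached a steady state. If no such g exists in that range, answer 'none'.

Gen 0: 110101100
Gen 1 (rule 110): 111111100
Gen 2 (rule 89): 100000111
Gen 3 (rule 22): 110001000
Gen 4 (rule 110): 110011000
Gen 5 (rule 89): 111011111
Gen 6 (rule 22): 000000000
Gen 7 (rule 110): 000000000
Gen 8 (rule 89): 111111111
Gen 9 (rule 22): 000000000
Gen 10 (rule 110): 000000000
Gen 11 (rule 89): 111111111

Answer: 6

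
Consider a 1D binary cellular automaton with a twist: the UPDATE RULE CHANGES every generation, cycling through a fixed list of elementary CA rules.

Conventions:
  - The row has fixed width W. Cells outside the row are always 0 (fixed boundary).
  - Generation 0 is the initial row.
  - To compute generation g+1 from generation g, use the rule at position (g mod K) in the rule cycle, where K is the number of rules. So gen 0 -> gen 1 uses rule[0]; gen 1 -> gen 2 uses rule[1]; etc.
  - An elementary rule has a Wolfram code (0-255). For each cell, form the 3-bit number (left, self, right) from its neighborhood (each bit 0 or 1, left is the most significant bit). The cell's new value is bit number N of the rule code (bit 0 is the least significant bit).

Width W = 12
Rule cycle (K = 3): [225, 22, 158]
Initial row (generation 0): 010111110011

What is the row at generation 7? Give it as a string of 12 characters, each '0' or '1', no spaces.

Gen 0: 010111110011
Gen 1 (rule 225): 001011110001
Gen 2 (rule 22): 011000001011
Gen 3 (rule 158): 110100011010
Gen 4 (rule 225): 011001001100
Gen 5 (rule 22): 100111110010
Gen 6 (rule 158): 111111101111
Gen 7 (rule 225): 011111110111

Answer: 011111110111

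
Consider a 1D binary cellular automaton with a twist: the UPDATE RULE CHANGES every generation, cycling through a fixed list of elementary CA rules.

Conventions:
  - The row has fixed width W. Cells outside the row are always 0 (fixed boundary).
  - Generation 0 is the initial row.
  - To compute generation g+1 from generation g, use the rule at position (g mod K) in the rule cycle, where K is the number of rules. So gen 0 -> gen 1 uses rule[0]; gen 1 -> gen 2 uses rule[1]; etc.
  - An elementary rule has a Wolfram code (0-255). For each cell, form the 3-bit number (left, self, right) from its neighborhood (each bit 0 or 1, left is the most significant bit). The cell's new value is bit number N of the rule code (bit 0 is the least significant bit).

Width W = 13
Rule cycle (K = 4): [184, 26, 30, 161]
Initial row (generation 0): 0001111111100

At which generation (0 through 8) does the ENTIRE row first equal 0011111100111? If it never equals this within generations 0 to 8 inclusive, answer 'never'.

Answer: 7

Derivation:
Gen 0: 0001111111100
Gen 1 (rule 184): 0001111111010
Gen 2 (rule 26): 0011000000001
Gen 3 (rule 30): 0110100000011
Gen 4 (rule 161): 0001001111000
Gen 5 (rule 184): 0000101110100
Gen 6 (rule 26): 0001001000010
Gen 7 (rule 30): 0011111100111
Gen 8 (rule 161): 1001111000010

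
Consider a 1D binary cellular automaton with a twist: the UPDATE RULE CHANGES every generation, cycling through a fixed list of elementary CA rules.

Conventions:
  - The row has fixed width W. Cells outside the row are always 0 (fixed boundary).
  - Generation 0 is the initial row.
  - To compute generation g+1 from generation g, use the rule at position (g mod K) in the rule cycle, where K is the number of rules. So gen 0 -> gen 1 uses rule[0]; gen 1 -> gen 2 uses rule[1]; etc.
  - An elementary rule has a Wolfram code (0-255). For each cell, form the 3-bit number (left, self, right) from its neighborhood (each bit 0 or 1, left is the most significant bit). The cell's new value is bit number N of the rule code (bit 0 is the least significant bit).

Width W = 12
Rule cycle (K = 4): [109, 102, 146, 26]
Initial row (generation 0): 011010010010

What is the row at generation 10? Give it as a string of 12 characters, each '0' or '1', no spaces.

Answer: 011011110001

Derivation:
Gen 0: 011010010010
Gen 1 (rule 109): 011110010010
Gen 2 (rule 102): 100010110110
Gen 3 (rule 146): 010100000001
Gen 4 (rule 26): 100010000010
Gen 5 (rule 109): 101010111010
Gen 6 (rule 102): 111111001110
Gen 7 (rule 146): 011110110101
Gen 8 (rule 26): 110000100000
Gen 9 (rule 109): 110110101111
Gen 10 (rule 102): 011011110001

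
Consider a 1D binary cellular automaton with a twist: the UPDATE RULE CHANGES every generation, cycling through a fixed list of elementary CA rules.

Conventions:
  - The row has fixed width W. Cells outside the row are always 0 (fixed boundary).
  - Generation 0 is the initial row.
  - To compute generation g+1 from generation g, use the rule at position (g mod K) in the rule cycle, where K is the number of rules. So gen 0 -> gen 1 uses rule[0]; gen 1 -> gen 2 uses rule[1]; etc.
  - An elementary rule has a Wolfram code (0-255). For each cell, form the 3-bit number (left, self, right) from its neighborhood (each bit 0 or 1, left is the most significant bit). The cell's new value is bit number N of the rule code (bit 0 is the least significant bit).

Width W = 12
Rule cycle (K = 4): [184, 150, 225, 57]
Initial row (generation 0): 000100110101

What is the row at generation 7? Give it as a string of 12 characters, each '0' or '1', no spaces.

Answer: 011010101010

Derivation:
Gen 0: 000100110101
Gen 1 (rule 184): 000010101010
Gen 2 (rule 150): 000110101011
Gen 3 (rule 225): 110011010101
Gen 4 (rule 57): 101010101010
Gen 5 (rule 184): 010101010101
Gen 6 (rule 150): 110101010101
Gen 7 (rule 225): 011010101010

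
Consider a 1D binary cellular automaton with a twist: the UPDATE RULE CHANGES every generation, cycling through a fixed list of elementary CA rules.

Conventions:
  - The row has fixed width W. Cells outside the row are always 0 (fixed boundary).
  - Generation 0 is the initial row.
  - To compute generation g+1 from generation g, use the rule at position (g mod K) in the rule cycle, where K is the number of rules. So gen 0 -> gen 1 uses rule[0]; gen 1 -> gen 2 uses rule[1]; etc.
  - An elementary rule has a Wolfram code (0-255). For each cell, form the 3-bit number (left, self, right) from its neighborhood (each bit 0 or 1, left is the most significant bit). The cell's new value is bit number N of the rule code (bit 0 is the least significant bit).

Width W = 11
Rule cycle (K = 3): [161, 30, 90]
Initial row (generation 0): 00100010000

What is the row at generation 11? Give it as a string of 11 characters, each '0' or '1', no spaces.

Answer: 01111101000

Derivation:
Gen 0: 00100010000
Gen 1 (rule 161): 10001000111
Gen 2 (rule 30): 11011101100
Gen 3 (rule 90): 11010101110
Gen 4 (rule 161): 00101010100
Gen 5 (rule 30): 01101010110
Gen 6 (rule 90): 11100000111
Gen 7 (rule 161): 01001110010
Gen 8 (rule 30): 11111001111
Gen 9 (rule 90): 10001111001
Gen 10 (rule 161): 00100110000
Gen 11 (rule 30): 01111101000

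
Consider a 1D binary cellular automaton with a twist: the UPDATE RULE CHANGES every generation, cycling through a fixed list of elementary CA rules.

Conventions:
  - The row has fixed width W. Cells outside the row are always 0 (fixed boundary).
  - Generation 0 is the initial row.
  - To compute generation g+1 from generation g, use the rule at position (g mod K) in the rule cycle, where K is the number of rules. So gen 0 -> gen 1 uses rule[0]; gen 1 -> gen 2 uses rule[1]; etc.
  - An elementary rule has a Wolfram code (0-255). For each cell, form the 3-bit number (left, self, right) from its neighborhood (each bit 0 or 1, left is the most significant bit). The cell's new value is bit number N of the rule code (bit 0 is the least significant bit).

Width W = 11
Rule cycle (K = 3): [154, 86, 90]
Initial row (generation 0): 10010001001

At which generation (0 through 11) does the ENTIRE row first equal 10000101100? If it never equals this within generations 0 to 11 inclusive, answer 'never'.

Gen 0: 10010001001
Gen 1 (rule 154): 01101010110
Gen 2 (rule 86): 10101010011
Gen 3 (rule 90): 00000001111
Gen 4 (rule 154): 00000011110
Gen 5 (rule 86): 00000100011
Gen 6 (rule 90): 00001010111
Gen 7 (rule 154): 00010000110
Gen 8 (rule 86): 00111001011
Gen 9 (rule 90): 01101110011
Gen 10 (rule 154): 11001101110
Gen 11 (rule 86): 01110100011

Answer: never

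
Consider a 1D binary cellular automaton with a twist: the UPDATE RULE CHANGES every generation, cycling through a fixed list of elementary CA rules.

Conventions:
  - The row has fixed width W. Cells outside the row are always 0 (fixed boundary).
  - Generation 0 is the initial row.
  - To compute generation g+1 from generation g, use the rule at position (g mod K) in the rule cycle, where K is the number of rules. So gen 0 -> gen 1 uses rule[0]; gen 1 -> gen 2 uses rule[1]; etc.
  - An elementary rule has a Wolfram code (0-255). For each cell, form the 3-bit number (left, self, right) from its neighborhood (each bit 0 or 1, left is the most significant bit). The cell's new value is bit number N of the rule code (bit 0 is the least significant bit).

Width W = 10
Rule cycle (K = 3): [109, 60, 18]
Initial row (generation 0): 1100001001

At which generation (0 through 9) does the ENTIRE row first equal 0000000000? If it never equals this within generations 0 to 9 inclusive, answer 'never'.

Gen 0: 1100001001
Gen 1 (rule 109): 1101101001
Gen 2 (rule 60): 1011011101
Gen 3 (rule 18): 0000000000
Gen 4 (rule 109): 1111111111
Gen 5 (rule 60): 1000000000
Gen 6 (rule 18): 0100000000
Gen 7 (rule 109): 0101111111
Gen 8 (rule 60): 0111000000
Gen 9 (rule 18): 1000100000

Answer: 3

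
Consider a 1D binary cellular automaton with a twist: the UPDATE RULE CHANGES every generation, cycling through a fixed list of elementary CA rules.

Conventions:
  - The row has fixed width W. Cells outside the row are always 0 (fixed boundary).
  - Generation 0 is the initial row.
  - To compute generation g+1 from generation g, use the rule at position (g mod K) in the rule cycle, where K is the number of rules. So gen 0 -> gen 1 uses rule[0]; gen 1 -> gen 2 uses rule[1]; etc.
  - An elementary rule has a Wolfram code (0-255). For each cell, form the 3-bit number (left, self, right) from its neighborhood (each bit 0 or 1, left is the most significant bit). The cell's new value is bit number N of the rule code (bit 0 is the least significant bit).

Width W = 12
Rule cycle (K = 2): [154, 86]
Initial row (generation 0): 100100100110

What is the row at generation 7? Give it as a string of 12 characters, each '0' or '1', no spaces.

Gen 0: 100100100110
Gen 1 (rule 154): 011011011101
Gen 2 (rule 86): 101001000101
Gen 3 (rule 154): 000110101000
Gen 4 (rule 86): 001010101100
Gen 5 (rule 154): 010000001010
Gen 6 (rule 86): 111000011011
Gen 7 (rule 154): 110100110010

Answer: 110100110010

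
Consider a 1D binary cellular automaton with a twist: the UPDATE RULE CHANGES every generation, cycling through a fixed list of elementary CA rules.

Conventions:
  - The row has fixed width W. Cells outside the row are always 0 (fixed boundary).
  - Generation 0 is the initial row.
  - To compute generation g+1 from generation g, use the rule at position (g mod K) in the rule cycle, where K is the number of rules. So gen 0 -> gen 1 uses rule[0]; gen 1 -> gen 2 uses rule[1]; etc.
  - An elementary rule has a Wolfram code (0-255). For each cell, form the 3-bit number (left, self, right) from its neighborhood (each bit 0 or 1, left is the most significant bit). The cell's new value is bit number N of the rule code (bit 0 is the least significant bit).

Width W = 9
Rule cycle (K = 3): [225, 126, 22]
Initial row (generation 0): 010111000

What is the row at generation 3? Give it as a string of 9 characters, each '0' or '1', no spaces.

Gen 0: 010111000
Gen 1 (rule 225): 001011011
Gen 2 (rule 126): 011111111
Gen 3 (rule 22): 100000000

Answer: 100000000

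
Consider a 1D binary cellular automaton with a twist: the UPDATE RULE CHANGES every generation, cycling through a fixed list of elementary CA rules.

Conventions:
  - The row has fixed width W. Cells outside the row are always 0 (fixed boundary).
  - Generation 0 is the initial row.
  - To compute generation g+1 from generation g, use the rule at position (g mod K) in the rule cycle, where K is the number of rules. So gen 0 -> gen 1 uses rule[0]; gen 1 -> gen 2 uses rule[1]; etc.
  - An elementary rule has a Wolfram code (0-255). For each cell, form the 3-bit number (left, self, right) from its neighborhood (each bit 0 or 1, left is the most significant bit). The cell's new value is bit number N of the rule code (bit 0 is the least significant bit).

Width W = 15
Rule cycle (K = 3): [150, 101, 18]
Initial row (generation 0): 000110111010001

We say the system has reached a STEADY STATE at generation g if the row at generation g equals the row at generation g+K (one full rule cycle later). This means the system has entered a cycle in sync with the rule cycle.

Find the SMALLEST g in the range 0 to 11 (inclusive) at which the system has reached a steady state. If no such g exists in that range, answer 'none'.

Gen 0: 000110111010001
Gen 1 (rule 150): 001000010011011
Gen 2 (rule 101): 101011010001101
Gen 3 (rule 18): 000000001010000
Gen 4 (rule 150): 000000011011000
Gen 5 (rule 101): 111111001101011
Gen 6 (rule 18): 000000110000000
Gen 7 (rule 150): 000001001000000
Gen 8 (rule 101): 111101001011111
Gen 9 (rule 18): 000000110000000
Gen 10 (rule 150): 000001001000000
Gen 11 (rule 101): 111101001011111
Gen 12 (rule 18): 000000110000000
Gen 13 (rule 150): 000001001000000
Gen 14 (rule 101): 111101001011111

Answer: 6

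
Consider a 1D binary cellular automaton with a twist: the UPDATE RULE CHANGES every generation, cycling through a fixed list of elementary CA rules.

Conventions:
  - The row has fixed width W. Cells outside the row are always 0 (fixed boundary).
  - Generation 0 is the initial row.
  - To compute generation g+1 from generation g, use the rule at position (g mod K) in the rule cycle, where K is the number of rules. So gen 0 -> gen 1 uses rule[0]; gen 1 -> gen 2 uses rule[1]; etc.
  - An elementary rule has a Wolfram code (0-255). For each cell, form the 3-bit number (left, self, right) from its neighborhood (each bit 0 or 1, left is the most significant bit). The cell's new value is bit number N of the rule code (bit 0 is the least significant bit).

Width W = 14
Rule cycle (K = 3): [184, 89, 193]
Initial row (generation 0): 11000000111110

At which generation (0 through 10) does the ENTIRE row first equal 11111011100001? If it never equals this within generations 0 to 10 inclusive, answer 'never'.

Gen 0: 11000000111110
Gen 1 (rule 184): 10100000111101
Gen 2 (rule 89): 00011110100100
Gen 3 (rule 193): 11001110000001
Gen 4 (rule 184): 10101101000000
Gen 5 (rule 89): 00001100111111
Gen 6 (rule 193): 11100100011111
Gen 7 (rule 184): 11010010011110
Gen 8 (rule 89): 11001001010011
Gen 9 (rule 193): 01000000000001
Gen 10 (rule 184): 00100000000000

Answer: never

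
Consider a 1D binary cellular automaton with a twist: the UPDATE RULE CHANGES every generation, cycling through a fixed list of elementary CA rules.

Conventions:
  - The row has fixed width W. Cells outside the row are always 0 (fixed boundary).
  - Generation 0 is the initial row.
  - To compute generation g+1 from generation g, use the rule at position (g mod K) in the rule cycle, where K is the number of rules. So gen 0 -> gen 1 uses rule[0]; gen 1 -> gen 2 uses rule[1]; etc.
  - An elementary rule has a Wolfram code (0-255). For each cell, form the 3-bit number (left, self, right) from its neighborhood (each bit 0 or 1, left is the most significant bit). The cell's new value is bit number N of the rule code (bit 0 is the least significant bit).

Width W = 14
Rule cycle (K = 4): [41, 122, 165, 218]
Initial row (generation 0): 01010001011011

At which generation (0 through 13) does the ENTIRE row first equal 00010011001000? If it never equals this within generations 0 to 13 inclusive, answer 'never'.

Gen 0: 01010001011011
Gen 1 (rule 41): 00100100110110
Gen 2 (rule 122): 01011011111111
Gen 3 (rule 165): 01100101111110
Gen 4 (rule 218): 11111001111111
Gen 5 (rule 41): 10000001000000
Gen 6 (rule 122): 01000010100000
Gen 7 (rule 165): 01011011101111
Gen 8 (rule 218): 10011011101111
Gen 9 (rule 41): 00010110011000
Gen 10 (rule 122): 00101111111100
Gen 11 (rule 165): 10110111111001
Gen 12 (rule 218): 00110111111110
Gen 13 (rule 41): 10101100000000

Answer: never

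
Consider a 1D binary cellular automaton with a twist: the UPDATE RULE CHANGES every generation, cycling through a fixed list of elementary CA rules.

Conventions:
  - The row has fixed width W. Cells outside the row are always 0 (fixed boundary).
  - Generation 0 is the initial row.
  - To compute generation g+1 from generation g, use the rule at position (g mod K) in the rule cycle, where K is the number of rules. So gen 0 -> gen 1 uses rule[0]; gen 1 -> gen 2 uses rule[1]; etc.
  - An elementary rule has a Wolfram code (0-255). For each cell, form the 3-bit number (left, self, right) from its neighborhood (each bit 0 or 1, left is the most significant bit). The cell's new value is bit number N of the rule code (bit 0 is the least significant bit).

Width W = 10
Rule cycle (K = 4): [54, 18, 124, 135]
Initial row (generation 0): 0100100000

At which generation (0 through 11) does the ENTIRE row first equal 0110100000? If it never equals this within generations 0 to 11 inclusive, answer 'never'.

Gen 0: 0100100000
Gen 1 (rule 54): 1111110000
Gen 2 (rule 18): 0000001000
Gen 3 (rule 124): 0000001100
Gen 4 (rule 135): 1111110001
Gen 5 (rule 54): 0000001011
Gen 6 (rule 18): 0000010000
Gen 7 (rule 124): 0000011000
Gen 8 (rule 135): 1111100011
Gen 9 (rule 54): 0000010100
Gen 10 (rule 18): 0000100010
Gen 11 (rule 124): 0000110011

Answer: never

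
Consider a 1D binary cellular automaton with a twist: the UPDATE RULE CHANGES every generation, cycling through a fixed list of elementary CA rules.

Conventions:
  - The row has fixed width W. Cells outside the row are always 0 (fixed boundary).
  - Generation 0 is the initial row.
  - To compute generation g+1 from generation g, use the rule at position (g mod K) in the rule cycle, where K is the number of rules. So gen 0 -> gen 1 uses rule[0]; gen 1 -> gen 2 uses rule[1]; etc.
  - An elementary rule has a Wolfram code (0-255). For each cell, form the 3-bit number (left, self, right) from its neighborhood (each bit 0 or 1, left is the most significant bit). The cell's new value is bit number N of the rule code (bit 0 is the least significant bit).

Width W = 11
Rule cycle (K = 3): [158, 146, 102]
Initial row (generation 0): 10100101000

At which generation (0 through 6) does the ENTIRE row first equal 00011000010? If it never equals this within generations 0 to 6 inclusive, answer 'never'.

Answer: 2

Derivation:
Gen 0: 10100101000
Gen 1 (rule 158): 10111101100
Gen 2 (rule 146): 00011000010
Gen 3 (rule 102): 00101000110
Gen 4 (rule 158): 01101101101
Gen 5 (rule 146): 10000000000
Gen 6 (rule 102): 10000000000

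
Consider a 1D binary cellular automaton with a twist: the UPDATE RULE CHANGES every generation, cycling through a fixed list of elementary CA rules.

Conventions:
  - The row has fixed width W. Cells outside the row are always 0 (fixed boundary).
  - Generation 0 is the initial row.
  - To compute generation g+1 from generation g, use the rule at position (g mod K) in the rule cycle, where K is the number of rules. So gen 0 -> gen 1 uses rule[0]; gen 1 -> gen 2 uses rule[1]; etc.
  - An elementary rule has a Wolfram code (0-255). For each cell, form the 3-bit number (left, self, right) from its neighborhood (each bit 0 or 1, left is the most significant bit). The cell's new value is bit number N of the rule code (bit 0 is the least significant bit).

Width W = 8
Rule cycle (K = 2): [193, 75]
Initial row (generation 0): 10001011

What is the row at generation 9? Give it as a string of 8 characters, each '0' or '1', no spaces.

Answer: 01000001

Derivation:
Gen 0: 10001011
Gen 1 (rule 193): 00100001
Gen 2 (rule 75): 11001110
Gen 3 (rule 193): 01000110
Gen 4 (rule 75): 10011110
Gen 5 (rule 193): 00001110
Gen 6 (rule 75): 11111010
Gen 7 (rule 193): 01111000
Gen 8 (rule 75): 11001011
Gen 9 (rule 193): 01000001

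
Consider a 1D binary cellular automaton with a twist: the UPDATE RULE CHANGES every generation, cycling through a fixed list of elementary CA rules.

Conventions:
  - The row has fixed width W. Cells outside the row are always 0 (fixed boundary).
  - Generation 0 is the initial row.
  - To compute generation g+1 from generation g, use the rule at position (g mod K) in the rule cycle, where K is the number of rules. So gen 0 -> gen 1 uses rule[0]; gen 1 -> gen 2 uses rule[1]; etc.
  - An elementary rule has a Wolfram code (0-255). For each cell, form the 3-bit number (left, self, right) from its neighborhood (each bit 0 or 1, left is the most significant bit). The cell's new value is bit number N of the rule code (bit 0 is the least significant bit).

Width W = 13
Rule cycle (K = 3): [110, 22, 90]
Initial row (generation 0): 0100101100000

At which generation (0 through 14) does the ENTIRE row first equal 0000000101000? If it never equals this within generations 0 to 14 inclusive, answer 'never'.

Answer: 3

Derivation:
Gen 0: 0100101100000
Gen 1 (rule 110): 1101111100000
Gen 2 (rule 22): 0000000010000
Gen 3 (rule 90): 0000000101000
Gen 4 (rule 110): 0000001111000
Gen 5 (rule 22): 0000010000100
Gen 6 (rule 90): 0000101001010
Gen 7 (rule 110): 0001111011110
Gen 8 (rule 22): 0010000000001
Gen 9 (rule 90): 0101000000010
Gen 10 (rule 110): 1111000000110
Gen 11 (rule 22): 0000100001001
Gen 12 (rule 90): 0001010010110
Gen 13 (rule 110): 0011110111110
Gen 14 (rule 22): 0100000000001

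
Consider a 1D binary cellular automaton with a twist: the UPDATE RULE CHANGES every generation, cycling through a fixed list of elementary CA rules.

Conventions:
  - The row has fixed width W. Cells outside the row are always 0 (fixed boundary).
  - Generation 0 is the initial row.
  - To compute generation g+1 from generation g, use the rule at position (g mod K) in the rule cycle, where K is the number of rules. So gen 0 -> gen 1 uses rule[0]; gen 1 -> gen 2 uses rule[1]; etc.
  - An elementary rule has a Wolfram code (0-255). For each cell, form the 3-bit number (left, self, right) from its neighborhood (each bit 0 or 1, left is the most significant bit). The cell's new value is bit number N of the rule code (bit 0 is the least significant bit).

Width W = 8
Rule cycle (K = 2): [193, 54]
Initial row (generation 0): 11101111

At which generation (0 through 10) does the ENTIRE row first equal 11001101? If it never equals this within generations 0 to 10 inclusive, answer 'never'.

Answer: 5

Derivation:
Gen 0: 11101111
Gen 1 (rule 193): 01100111
Gen 2 (rule 54): 10011000
Gen 3 (rule 193): 00001011
Gen 4 (rule 54): 00011100
Gen 5 (rule 193): 11001101
Gen 6 (rule 54): 00110011
Gen 7 (rule 193): 10010001
Gen 8 (rule 54): 11111011
Gen 9 (rule 193): 01111001
Gen 10 (rule 54): 10000111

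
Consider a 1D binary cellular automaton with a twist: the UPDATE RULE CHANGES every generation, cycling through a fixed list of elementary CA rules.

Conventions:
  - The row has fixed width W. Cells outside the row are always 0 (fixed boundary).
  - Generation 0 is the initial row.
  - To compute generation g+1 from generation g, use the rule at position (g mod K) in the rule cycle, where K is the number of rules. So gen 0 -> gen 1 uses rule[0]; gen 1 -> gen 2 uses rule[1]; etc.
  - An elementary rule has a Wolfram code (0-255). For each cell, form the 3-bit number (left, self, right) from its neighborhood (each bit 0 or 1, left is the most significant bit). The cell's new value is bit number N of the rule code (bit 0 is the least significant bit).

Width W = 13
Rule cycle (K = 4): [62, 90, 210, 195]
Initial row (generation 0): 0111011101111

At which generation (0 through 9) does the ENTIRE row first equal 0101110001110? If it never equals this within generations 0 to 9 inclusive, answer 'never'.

Answer: never

Derivation:
Gen 0: 0111011101111
Gen 1 (rule 62): 1100110011000
Gen 2 (rule 90): 1111111111100
Gen 3 (rule 210): 0111111111110
Gen 4 (rule 195): 1011111111110
Gen 5 (rule 62): 1110000000001
Gen 6 (rule 90): 1011000000010
Gen 7 (rule 210): 0001100000101
Gen 8 (rule 195): 1110101111000
Gen 9 (rule 62): 1001111000100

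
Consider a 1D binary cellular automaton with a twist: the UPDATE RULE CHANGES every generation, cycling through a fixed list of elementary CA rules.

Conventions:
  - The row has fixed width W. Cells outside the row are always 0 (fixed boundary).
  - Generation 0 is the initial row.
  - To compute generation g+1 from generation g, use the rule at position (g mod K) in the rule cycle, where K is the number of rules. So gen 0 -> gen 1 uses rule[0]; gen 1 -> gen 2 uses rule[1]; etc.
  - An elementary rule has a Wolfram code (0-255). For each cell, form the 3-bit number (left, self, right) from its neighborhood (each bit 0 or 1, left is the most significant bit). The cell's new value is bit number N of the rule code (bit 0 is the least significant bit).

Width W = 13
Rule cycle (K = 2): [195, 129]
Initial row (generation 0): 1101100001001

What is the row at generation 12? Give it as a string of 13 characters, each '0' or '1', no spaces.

Answer: 0110001110000

Derivation:
Gen 0: 1101100001001
Gen 1 (rule 195): 0100101110010
Gen 2 (rule 129): 0000000100000
Gen 3 (rule 195): 1111111001111
Gen 4 (rule 129): 0111110000110
Gen 5 (rule 195): 1011110111010
Gen 6 (rule 129): 0001100010000
Gen 7 (rule 195): 1110101100111
Gen 8 (rule 129): 0100000000010
Gen 9 (rule 195): 1001111111100
Gen 10 (rule 129): 0000111111001
Gen 11 (rule 195): 1111011111010
Gen 12 (rule 129): 0110001110000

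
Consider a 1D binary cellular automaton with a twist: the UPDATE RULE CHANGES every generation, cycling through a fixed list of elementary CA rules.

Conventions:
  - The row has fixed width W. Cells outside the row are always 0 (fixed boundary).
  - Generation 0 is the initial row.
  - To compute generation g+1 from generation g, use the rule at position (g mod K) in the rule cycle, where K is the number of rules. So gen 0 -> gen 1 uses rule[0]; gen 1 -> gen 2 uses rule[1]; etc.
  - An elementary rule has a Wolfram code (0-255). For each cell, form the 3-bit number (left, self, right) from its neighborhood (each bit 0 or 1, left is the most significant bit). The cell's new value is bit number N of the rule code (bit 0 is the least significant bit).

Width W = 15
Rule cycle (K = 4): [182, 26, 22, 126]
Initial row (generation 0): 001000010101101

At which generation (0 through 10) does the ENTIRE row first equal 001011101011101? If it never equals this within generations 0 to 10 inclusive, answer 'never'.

Answer: never

Derivation:
Gen 0: 001000010101101
Gen 1 (rule 182): 011100111110011
Gen 2 (rule 26): 110011100001110
Gen 3 (rule 22): 001100010010001
Gen 4 (rule 126): 011110111111011
Gen 5 (rule 182): 101101011110100
Gen 6 (rule 26): 001000010000010
Gen 7 (rule 22): 011100111000111
Gen 8 (rule 126): 110111101101101
Gen 9 (rule 182): 001011010010011
Gen 10 (rule 26): 010010001101110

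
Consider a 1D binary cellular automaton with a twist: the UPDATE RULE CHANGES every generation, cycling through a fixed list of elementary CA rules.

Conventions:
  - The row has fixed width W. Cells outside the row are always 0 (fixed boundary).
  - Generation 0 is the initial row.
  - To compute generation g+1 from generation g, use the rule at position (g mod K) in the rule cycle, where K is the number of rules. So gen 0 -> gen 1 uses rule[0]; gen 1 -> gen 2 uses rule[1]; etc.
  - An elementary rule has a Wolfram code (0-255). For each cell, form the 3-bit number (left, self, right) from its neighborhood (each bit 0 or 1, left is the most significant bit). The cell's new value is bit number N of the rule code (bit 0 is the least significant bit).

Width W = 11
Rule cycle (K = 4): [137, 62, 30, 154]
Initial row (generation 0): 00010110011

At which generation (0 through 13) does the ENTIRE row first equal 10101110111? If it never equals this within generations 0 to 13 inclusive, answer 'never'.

Gen 0: 00010110011
Gen 1 (rule 137): 11000100010
Gen 2 (rule 62): 10101110111
Gen 3 (rule 30): 10101000100
Gen 4 (rule 154): 00000101010
Gen 5 (rule 137): 11110000000
Gen 6 (rule 62): 10001000000
Gen 7 (rule 30): 11011100000
Gen 8 (rule 154): 10011010000
Gen 9 (rule 137): 00010000111
Gen 10 (rule 62): 00111001100
Gen 11 (rule 30): 01100111010
Gen 12 (rule 154): 11011110001
Gen 13 (rule 137): 10011100100

Answer: 2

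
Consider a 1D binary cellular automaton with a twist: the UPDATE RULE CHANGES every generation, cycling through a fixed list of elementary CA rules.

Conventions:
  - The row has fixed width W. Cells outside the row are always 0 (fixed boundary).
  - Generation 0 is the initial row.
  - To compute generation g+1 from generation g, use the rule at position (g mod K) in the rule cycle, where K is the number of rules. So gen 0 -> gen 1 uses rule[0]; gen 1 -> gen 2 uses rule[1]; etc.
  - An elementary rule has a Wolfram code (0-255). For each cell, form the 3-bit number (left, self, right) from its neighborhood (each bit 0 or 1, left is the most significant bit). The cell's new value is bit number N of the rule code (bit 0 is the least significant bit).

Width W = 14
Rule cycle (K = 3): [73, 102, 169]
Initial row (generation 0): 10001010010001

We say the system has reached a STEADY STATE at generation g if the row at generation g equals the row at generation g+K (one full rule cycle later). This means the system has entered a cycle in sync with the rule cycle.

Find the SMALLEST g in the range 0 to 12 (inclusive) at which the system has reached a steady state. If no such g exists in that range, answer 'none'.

Gen 0: 10001010010001
Gen 1 (rule 73): 00100000000100
Gen 2 (rule 102): 01100000001100
Gen 3 (rule 169): 01001111101001
Gen 4 (rule 73): 00001000100000
Gen 5 (rule 102): 00011001100000
Gen 6 (rule 169): 11010001001111
Gen 7 (rule 73): 11000100001001
Gen 8 (rule 102): 01001100011011
Gen 9 (rule 169): 00001001010110
Gen 10 (rule 73): 11100000000110
Gen 11 (rule 102): 00100000001010
Gen 12 (rule 169): 10001111100100
Gen 13 (rule 73): 00101000100001
Gen 14 (rule 102): 01111001100011
Gen 15 (rule 169): 01110001001010

Answer: none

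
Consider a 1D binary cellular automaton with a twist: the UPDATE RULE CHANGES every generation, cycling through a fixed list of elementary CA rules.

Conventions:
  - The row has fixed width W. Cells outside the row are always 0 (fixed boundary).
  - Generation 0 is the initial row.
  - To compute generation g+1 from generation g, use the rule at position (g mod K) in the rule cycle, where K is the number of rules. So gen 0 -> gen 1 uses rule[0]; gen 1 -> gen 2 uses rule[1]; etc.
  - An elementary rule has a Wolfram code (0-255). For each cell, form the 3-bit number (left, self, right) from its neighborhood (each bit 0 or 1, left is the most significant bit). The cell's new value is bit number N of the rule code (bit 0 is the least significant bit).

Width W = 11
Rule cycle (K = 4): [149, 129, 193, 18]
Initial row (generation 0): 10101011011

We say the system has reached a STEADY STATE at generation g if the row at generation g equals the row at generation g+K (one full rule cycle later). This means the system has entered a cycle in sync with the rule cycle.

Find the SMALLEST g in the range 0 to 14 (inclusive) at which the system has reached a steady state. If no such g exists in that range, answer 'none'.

Gen 0: 10101011011
Gen 1 (rule 149): 10101000000
Gen 2 (rule 129): 00000011111
Gen 3 (rule 193): 11111001111
Gen 4 (rule 18): 00000110000
Gen 5 (rule 149): 11110001111
Gen 6 (rule 129): 01100100110
Gen 7 (rule 193): 00100000010
Gen 8 (rule 18): 01010000101
Gen 9 (rule 149): 01011110101
Gen 10 (rule 129): 00001100000
Gen 11 (rule 193): 11100101111
Gen 12 (rule 18): 00011000000
Gen 13 (rule 149): 11000111111
Gen 14 (rule 129): 00010011110
Gen 15 (rule 193): 11000001110
Gen 16 (rule 18): 00100010001
Gen 17 (rule 149): 10111011101
Gen 18 (rule 129): 00010001000

Answer: none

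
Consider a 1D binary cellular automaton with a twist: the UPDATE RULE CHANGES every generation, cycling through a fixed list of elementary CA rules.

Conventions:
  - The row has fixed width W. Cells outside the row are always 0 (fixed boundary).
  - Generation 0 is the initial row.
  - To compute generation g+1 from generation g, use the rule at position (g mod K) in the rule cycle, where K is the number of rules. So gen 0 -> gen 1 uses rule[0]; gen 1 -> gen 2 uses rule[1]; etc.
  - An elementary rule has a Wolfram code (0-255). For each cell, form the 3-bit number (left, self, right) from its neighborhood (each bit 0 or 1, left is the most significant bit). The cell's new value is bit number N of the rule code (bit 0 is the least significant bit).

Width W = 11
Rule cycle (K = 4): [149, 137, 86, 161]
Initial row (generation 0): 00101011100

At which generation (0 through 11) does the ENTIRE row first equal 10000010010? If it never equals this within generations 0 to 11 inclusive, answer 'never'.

Gen 0: 00101011100
Gen 1 (rule 149): 10101001011
Gen 2 (rule 137): 00000000010
Gen 3 (rule 86): 00000000111
Gen 4 (rule 161): 11111110010
Gen 5 (rule 149): 01111101011
Gen 6 (rule 137): 01111000010
Gen 7 (rule 86): 10001100111
Gen 8 (rule 161): 00100000010
Gen 9 (rule 149): 10111111011
Gen 10 (rule 137): 00111110010
Gen 11 (rule 86): 01000011111

Answer: never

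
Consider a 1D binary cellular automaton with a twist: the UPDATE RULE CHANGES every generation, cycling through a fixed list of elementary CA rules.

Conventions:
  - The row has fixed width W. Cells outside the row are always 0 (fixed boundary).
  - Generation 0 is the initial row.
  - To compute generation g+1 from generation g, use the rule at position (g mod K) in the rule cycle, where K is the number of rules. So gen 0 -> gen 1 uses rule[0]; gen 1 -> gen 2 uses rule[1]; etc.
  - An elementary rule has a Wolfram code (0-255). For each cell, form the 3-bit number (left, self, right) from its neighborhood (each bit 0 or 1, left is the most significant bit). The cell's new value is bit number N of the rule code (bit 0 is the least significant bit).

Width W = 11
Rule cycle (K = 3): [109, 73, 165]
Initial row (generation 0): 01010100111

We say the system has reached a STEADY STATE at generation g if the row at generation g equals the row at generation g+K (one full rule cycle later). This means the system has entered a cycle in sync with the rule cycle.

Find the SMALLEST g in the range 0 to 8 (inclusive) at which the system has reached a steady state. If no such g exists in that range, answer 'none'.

Gen 0: 01010100111
Gen 1 (rule 109): 01111100101
Gen 2 (rule 73): 01000100000
Gen 3 (rule 165): 01010101111
Gen 4 (rule 109): 01111111001
Gen 5 (rule 73): 01000001000
Gen 6 (rule 165): 01011101011
Gen 7 (rule 109): 01110111111
Gen 8 (rule 73): 01010100001
Gen 9 (rule 165): 01111101101
Gen 10 (rule 109): 01000111111
Gen 11 (rule 73): 00010100001

Answer: none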